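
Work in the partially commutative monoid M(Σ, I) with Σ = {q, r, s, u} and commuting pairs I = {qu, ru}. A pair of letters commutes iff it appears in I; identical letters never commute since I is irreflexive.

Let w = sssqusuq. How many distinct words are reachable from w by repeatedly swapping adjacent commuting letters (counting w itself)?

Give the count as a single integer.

4

piece 0:s — minimal
piece 1:s rests on {0:s}
piece 2:s rests on {1:s}
piece 3:q rests on {2:s}
piece 4:u rests on {2:s}
piece 5:s rests on {3:q, 4:u}
piece 6:u rests on {5:s}
piece 7:q rests on {5:s}
minimal pieces: {0:s}
ways to finish when only these pieces remain (= sum over removing one remaining piece with nothing left below it):
  1 left: {6}→1  {7}→1
  2 left: {6,7}→2
  3 left: {5,6,7}→2
  4 left: {3,5,6,7}→2  {4,5,6,7}→2
  5 left: {3,4,5,6,7}→4
  6 left: {2,3,4,5,6,7}→4
  placing 0:s first → 4 extensions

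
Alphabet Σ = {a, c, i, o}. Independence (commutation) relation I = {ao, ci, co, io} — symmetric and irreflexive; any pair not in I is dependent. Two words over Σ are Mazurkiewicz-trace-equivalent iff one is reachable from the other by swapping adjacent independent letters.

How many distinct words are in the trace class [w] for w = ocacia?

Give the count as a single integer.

12

#0=o has no predecessor
#1=c has no predecessor
#2=a depends on [1:c]
#3=c depends on [2:a]
#4=i depends on [2:a]
#5=a depends on [3:c, 4:i]
sources: [0:o, 1:c]
N(rest) = Σ N(rest − s) over sources s of rest; N(one piece) = 1:
  size 1 → [0]=1  [5]=1
  size 2 → [0,5]=2  [3,5]=1  [4,5]=1
  size 3 → [0,3,5]=3  [0,4,5]=3  [3,4,5]=2
  size 4 → [0,3,4,5]=8  [2,3,4,5]=2
  first=0(o) contributes 2
  first=1(c) contributes 10
|[w]| = 12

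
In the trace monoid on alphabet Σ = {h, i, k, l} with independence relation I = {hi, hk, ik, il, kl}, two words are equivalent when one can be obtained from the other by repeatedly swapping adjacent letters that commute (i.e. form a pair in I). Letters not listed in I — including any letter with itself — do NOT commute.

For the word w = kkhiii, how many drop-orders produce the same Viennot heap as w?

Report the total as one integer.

60

#0=k has no predecessor
#1=k depends on [0:k]
#2=h has no predecessor
#3=i has no predecessor
#4=i depends on [3:i]
#5=i depends on [4:i]
sources: [0:k, 2:h, 3:i]
N(rest) = Σ N(rest − s) over sources s of rest; N(one piece) = 1:
  size 1 → [1]=1  [2]=1  [5]=1
  size 2 → [0,1]=1  [1,2]=2  [1,5]=2  [2,5]=2  [4,5]=1
  size 3 → [0,1,2]=3  [0,1,5]=3  [1,2,5]=6  [1,4,5]=3  [2,4,5]=3  [3,4,5]=1
  size 4 → [0,1,2,5]=12  [0,1,4,5]=6  [1,2,4,5]=12  [1,3,4,5]=4  [2,3,4,5]=4
  first=0(k) contributes 20
  first=2(h) contributes 10
  first=3(i) contributes 30
|[w]| = 60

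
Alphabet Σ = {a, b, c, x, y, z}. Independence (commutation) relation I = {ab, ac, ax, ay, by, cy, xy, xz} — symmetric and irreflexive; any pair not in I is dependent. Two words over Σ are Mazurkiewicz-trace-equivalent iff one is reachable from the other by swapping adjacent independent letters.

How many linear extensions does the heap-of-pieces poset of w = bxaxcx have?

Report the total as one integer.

6

drop 0:b onto floor
drop 1:x onto {0:b}
drop 2:a onto floor
drop 3:x onto {1:x}
drop 4:c onto {3:x}
drop 5:x onto {4:c}
ground layer = {0:b, 2:a}
drop-orders for the pieces not yet dropped (sum over which currently-grounded one goes next):
  1 to go: {2} 1  {5} 1
  2 to go: {2,5} 2  {4,5} 1
  3 to go: {2,4,5} 3  {3,4,5} 1
  4 to go: {1,3,4,5} 1  {2,3,4,5} 4
  if 0:b drops first: 5 orders
  if 2:a drops first: 1 orders
heap linearizations: 6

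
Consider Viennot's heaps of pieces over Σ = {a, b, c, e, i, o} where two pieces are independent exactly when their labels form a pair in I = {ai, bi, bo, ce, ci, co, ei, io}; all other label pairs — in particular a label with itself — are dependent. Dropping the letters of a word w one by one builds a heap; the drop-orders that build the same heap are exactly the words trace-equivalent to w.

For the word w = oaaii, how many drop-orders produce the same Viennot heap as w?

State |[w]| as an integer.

10

0(o) covers ∅
1(a) covers 0:o
2(a) covers 1:a
3(i) covers ∅
4(i) covers 3:i
floor of heap: 0:o, 3:i
completions by unplaced set U, small U first (add the entries for U minus each lowest piece of U):
  |U|=1: {2}:1  {4}:1
  |U|=2: {1,2}:1  {2,4}:2  {3,4}:1
  |U|=3: {0,1,2}:1  {1,2,4}:3  {2,3,4}:3
  start at 0(o): 6
  start at 3(i): 4
sum over floor = 10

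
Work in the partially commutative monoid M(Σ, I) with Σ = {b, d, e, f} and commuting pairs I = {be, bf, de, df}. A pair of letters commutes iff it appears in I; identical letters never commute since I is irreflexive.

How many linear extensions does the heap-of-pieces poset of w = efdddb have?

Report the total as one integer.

#0=e has no predecessor
#1=f depends on [0:e]
#2=d has no predecessor
#3=d depends on [2:d]
#4=d depends on [3:d]
#5=b depends on [4:d]
sources: [0:e, 2:d]
N(rest) = Σ N(rest − s) over sources s of rest; N(one piece) = 1:
  size 1 → [1]=1  [5]=1
  size 2 → [0,1]=1  [1,5]=2  [4,5]=1
  size 3 → [0,1,5]=3  [1,4,5]=3  [3,4,5]=1
  size 4 → [0,1,4,5]=6  [1,3,4,5]=4  [2,3,4,5]=1
  first=0(e) contributes 5
  first=2(d) contributes 10
|[w]| = 15

15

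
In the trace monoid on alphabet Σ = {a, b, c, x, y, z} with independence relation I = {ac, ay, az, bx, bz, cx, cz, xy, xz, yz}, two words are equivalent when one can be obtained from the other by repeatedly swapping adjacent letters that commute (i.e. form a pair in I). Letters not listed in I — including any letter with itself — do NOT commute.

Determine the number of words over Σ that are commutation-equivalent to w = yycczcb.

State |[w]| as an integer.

0(y) covers ∅
1(y) covers 0:y
2(c) covers 1:y
3(c) covers 2:c
4(z) covers ∅
5(c) covers 3:c
6(b) covers 5:c
floor of heap: 0:y, 4:z
completions by unplaced set U, small U first (add the entries for U minus each lowest piece of U):
  |U|=1: {4}:1  {6}:1
  |U|=2: {4,6}:2  {5,6}:1
  |U|=3: {3,5,6}:1  {4,5,6}:3
  |U|=4: {2,3,5,6}:1  {3,4,5,6}:4
  |U|=5: {1,2,3,5,6}:1  {2,3,4,5,6}:5
  start at 0(y): 6
  start at 4(z): 1
sum over floor = 7

7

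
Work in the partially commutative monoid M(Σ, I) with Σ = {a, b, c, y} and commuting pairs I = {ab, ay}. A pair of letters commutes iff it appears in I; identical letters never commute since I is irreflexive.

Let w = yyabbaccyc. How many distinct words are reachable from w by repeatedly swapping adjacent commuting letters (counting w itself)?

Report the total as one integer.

0(y) covers ∅
1(y) covers 0:y
2(a) covers ∅
3(b) covers 1:y
4(b) covers 3:b
5(a) covers 2:a
6(c) covers 4:b, 5:a
7(c) covers 6:c
8(y) covers 7:c
9(c) covers 8:y
floor of heap: 0:y, 2:a
completions by unplaced set U, small U first (add the entries for U minus each lowest piece of U):
  |U|=1: {9}:1
  |U|=2: {8,9}:1
  |U|=3: {7,8,9}:1
  |U|=4: {6,7,8,9}:1
  |U|=5: {4,6,7,8,9}:1  {5,6,7,8,9}:1
  |U|=6: {2,5,6,7,8,9}:1  {3,4,6,7,8,9}:1  {4,5,6,7,8,9}:2
  |U|=7: {1,3,4,6,7,8,9}:1  {2,4,5,6,7,8,9}:3  {3,4,5,6,7,8,9}:3
  |U|=8: {0,1,3,4,6,7,8,9}:1  {1,3,4,5,6,7,8,9}:4  {2,3,4,5,6,7,8,9}:6
  start at 0(y): 10
  start at 2(a): 5
sum over floor = 15

15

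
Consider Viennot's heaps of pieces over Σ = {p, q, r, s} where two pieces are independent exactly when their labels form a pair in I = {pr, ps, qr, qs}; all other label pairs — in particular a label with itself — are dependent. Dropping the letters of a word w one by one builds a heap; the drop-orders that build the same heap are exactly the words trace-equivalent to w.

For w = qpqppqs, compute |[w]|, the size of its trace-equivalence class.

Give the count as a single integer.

#0=q has no predecessor
#1=p depends on [0:q]
#2=q depends on [1:p]
#3=p depends on [2:q]
#4=p depends on [3:p]
#5=q depends on [4:p]
#6=s has no predecessor
sources: [0:q, 6:s]
N(rest) = Σ N(rest − s) over sources s of rest; N(one piece) = 1:
  size 1 → [5]=1  [6]=1
  size 2 → [4,5]=1  [5,6]=2
  size 3 → [3,4,5]=1  [4,5,6]=3
  size 4 → [2,3,4,5]=1  [3,4,5,6]=4
  size 5 → [1,2,3,4,5]=1  [2,3,4,5,6]=5
  first=0(q) contributes 6
  first=6(s) contributes 1
|[w]| = 7

7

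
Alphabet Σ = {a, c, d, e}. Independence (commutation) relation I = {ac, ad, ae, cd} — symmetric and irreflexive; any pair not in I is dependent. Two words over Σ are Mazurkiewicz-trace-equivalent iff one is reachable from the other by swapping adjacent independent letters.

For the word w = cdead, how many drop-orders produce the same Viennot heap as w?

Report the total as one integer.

0(c) covers ∅
1(d) covers ∅
2(e) covers 0:c, 1:d
3(a) covers ∅
4(d) covers 2:e
floor of heap: 0:c, 1:d, 3:a
completions by unplaced set U, small U first (add the entries for U minus each lowest piece of U):
  |U|=1: {3}:1  {4}:1
  |U|=2: {2,4}:1  {3,4}:2
  |U|=3: {0,2,4}:1  {1,2,4}:1  {2,3,4}:3
  start at 0(c): 4
  start at 1(d): 4
  start at 3(a): 2
sum over floor = 10

10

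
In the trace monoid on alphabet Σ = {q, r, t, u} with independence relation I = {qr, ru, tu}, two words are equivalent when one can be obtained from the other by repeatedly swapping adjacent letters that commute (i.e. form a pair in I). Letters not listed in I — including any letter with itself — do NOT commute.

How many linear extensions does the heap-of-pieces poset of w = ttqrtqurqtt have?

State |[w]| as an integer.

drop 0:t onto floor
drop 1:t onto {0:t}
drop 2:q onto {1:t}
drop 3:r onto {1:t}
drop 4:t onto {2:q, 3:r}
drop 5:q onto {4:t}
drop 6:u onto {5:q}
drop 7:r onto {4:t}
drop 8:q onto {6:u}
drop 9:t onto {7:r, 8:q}
drop 10:t onto {9:t}
ground layer = {0:t}
drop-orders for the pieces not yet dropped (sum over which currently-grounded one goes next):
  1 to go: {10} 1
  2 to go: {9,10} 1
  3 to go: {7,9,10} 1  {8,9,10} 1
  4 to go: {6,8,9,10} 1  {7,8,9,10} 2
  5 to go: {5,6,8,9,10} 1  {6,7,8,9,10} 3
  6 to go: {5,6,7,8,9,10} 4
  7 to go: {4,5,6,7,8,9,10} 4
  8 to go: {2,4,5,6,7,8,9,10} 4  {3,4,5,6,7,8,9,10} 4
  9 to go: {2,3,4,5,6,7,8,9,10} 8
  if 0:t drops first: 8 orders

8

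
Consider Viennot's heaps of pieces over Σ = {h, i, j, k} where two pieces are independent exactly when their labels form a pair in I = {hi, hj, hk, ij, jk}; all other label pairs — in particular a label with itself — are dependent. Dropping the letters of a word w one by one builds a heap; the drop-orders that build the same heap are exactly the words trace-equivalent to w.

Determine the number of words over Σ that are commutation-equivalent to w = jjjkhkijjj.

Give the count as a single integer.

#0=j has no predecessor
#1=j depends on [0:j]
#2=j depends on [1:j]
#3=k has no predecessor
#4=h has no predecessor
#5=k depends on [3:k]
#6=i depends on [5:k]
#7=j depends on [2:j]
#8=j depends on [7:j]
#9=j depends on [8:j]
sources: [0:j, 3:k, 4:h]
N(rest) = Σ N(rest − s) over sources s of rest; N(one piece) = 1:
  size 1 → [4]=1  [6]=1  [9]=1
  size 2 → [4,6]=2  [4,9]=2  [5,6]=1  [6,9]=2  [8,9]=1
  size 3 → [3,5,6]=1  [4,5,6]=3  [4,6,9]=6  [4,8,9]=3  [5,6,9]=3  [6,8,9]=3  [7,8,9]=1
  size 4 → [2,7,8,9]=1  [3,4,5,6]=4  [3,5,6,9]=4  [4,5,6,9]=12  [4,6,8,9]=12  [4,7,8,9]=4  [5,6,8,9]=6  [6,7,8,9]=4
  size 5 → [1,2,7,8,9]=1  [2,4,7,8,9]=5  [2,6,7,8,9]=5  [3,4,5,6,9]=20  [3,5,6,8,9]=10  [4,5,6,8,9]=30  [4,6,7,8,9]=20  [5,6,7,8,9]=10
  size 6 → [0,1,2,7,8,9]=1  [1,2,4,7,8,9]=6  [1,2,6,7,8,9]=6  [2,4,6,7,8,9]=30  [2,5,6,7,8,9]=15  [3,4,5,6,8,9]=60  [3,5,6,7,8,9]=20  [4,5,6,7,8,9]=60
  size 7 → [0,1,2,4,7,8,9]=7  [0,1,2,6,7,8,9]=7  [1,2,4,6,7,8,9]=42  [1,2,5,6,7,8,9]=21  [2,3,5,6,7,8,9]=35  [2,4,5,6,7,8,9]=105  [3,4,5,6,7,8,9]=140
  size 8 → [0,1,2,4,6,7,8,9]=56  [0,1,2,5,6,7,8,9]=28  [1,2,3,5,6,7,8,9]=56  [1,2,4,5,6,7,8,9]=168  [2,3,4,5,6,7,8,9]=280
  first=0(j) contributes 504
  first=3(k) contributes 252
  first=4(h) contributes 84
|[w]| = 840

840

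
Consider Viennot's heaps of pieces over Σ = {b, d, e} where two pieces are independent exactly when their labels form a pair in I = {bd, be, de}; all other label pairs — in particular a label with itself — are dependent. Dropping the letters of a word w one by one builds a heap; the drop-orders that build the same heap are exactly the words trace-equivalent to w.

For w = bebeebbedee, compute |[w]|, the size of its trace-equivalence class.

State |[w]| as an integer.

2310

drop 0:b onto floor
drop 1:e onto floor
drop 2:b onto {0:b}
drop 3:e onto {1:e}
drop 4:e onto {3:e}
drop 5:b onto {2:b}
drop 6:b onto {5:b}
drop 7:e onto {4:e}
drop 8:d onto floor
drop 9:e onto {7:e}
drop 10:e onto {9:e}
ground layer = {0:b, 1:e, 8:d}
drop-orders for the pieces not yet dropped (sum over which currently-grounded one goes next):
  1 to go: {6} 1  {8} 1  {10} 1
  2 to go: {5,6} 1  {6,8} 2  {6,10} 2  {8,10} 2  {9,10} 1
  3 to go: {2,5,6} 1  {5,6,8} 3  {5,6,10} 3  {6,8,10} 6  {6,9,10} 3  {7,9,10} 1  {8,9,10} 3
  4 to go: {0,2,5,6} 1  {2,5,6,8} 4  {2,5,6,10} 4  {4,7,9,10} 1  {5,6,8,10} 12  {5,6,9,10} 6  {6,7,9,10} 4  {6,8,9,10} 12  {7,8,9,10} 4
  5 to go: {0,2,5,6,8} 5  {0,2,5,6,10} 5  {2,5,6,8,10} 20  {2,5,6,9,10} 10  {3,4,7,9,10} 1  {4,6,7,9,10} 5  {4,7,8,9,10} 5  {5,6,7,9,10} 10  {5,6,8,9,10} 30  {6,7,8,9,10} 20
  6 to go: {0,2,5,6,8,10} 30  {0,2,5,6,9,10} 15  {1,3,4,7,9,10} 1  {2,5,6,7,9,10} 20  {2,5,6,8,9,10} 60  {3,4,6,7,9,10} 6  {3,4,7,8,9,10} 6  {4,5,6,7,9,10} 15  {4,6,7,8,9,10} 30  {5,6,7,8,9,10} 60
  7 to go: {0,2,5,6,7,9,10} 35  {0,2,5,6,8,9,10} 105  {1,3,4,6,7,9,10} 7  {1,3,4,7,8,9,10} 7  {2,4,5,6,7,9,10} 35  {2,5,6,7,8,9,10} 140  {3,4,5,6,7,9,10} 21  {3,4,6,7,8,9,10} 42  {4,5,6,7,8,9,10} 105
  8 to go: {0,2,4,5,6,7,9,10} 70  {0,2,5,6,7,8,9,10} 280  {1,3,4,5,6,7,9,10} 28  {1,3,4,6,7,8,9,10} 56  {2,3,4,5,6,7,9,10} 56  {2,4,5,6,7,8,9,10} 280  {3,4,5,6,7,8,9,10} 168
  9 to go: {0,2,3,4,5,6,7,9,10} 126  {0,2,4,5,6,7,8,9,10} 630  {1,2,3,4,5,6,7,9,10} 84  {1,3,4,5,6,7,8,9,10} 252  {2,3,4,5,6,7,8,9,10} 504
  if 0:b drops first: 840 orders
  if 1:e drops first: 1260 orders
  if 8:d drops first: 210 orders
heap linearizations: 2310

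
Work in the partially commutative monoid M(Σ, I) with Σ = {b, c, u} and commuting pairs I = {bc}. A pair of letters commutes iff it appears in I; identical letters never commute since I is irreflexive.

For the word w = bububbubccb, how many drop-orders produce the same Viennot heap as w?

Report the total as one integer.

#0=b has no predecessor
#1=u depends on [0:b]
#2=b depends on [1:u]
#3=u depends on [2:b]
#4=b depends on [3:u]
#5=b depends on [4:b]
#6=u depends on [5:b]
#7=b depends on [6:u]
#8=c depends on [6:u]
#9=c depends on [8:c]
#10=b depends on [7:b]
sources: [0:b]
N(rest) = Σ N(rest − s) over sources s of rest; N(one piece) = 1:
  size 1 → [9]=1  [10]=1
  size 2 → [7,10]=1  [8,9]=1  [9,10]=2
  size 3 → [7,9,10]=3  [8,9,10]=3
  size 4 → [7,8,9,10]=6
  size 5 → [6,7,8,9,10]=6
  size 6 → [5,6,7,8,9,10]=6
  size 7 → [4,5,6,7,8,9,10]=6
  size 8 → [3,4,5,6,7,8,9,10]=6
  size 9 → [2,3,4,5,6,7,8,9,10]=6
  first=0(b) contributes 6

6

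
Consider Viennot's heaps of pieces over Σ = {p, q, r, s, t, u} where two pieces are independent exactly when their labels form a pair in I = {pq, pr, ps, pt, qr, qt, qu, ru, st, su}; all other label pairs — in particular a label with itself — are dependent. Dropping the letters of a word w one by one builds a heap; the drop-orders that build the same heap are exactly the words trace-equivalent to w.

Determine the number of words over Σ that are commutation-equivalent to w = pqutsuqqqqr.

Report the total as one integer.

#0=p has no predecessor
#1=q has no predecessor
#2=u depends on [0:p]
#3=t depends on [2:u]
#4=s depends on [1:q]
#5=u depends on [3:t]
#6=q depends on [4:s]
#7=q depends on [6:q]
#8=q depends on [7:q]
#9=q depends on [8:q]
#10=r depends on [3:t, 4:s]
sources: [0:p, 1:q]
N(rest) = Σ N(rest − s) over sources s of rest; N(one piece) = 1:
  size 1 → [5]=1  [9]=1  [10]=1
  size 2 → [5,9]=2  [5,10]=2  [8,9]=1  [9,10]=2
  size 3 → [3,5,10]=2  [5,8,9]=3  [5,9,10]=6  [7,8,9]=1  [8,9,10]=3
  size 4 → [2,3,5,10]=2  [3,5,9,10]=8  [5,7,8,9]=4  [5,8,9,10]=12  [6,7,8,9]=1  [7,8,9,10]=4
  size 5 → [0,2,3,5,10]=2  [2,3,5,9,10]=10  [3,5,8,9,10]=20  [5,6,7,8,9]=5  [5,7,8,9,10]=20  [6,7,8,9,10]=5
  size 6 → [0,2,3,5,9,10]=12  [2,3,5,8,9,10]=30  [3,5,7,8,9,10]=40  [4,6,7,8,9,10]=5  [5,6,7,8,9,10]=30
  size 7 → [0,2,3,5,8,9,10]=42  [1,4,6,7,8,9,10]=5  [2,3,5,7,8,9,10]=70  [3,5,6,7,8,9,10]=70  [4,5,6,7,8,9,10]=35
  size 8 → [0,2,3,5,7,8,9,10]=112  [1,4,5,6,7,8,9,10]=40  [2,3,5,6,7,8,9,10]=140  [3,4,5,6,7,8,9,10]=105
  size 9 → [0,2,3,5,6,7,8,9,10]=252  [1,3,4,5,6,7,8,9,10]=145  [2,3,4,5,6,7,8,9,10]=245
  first=0(p) contributes 390
  first=1(q) contributes 497
|[w]| = 887

887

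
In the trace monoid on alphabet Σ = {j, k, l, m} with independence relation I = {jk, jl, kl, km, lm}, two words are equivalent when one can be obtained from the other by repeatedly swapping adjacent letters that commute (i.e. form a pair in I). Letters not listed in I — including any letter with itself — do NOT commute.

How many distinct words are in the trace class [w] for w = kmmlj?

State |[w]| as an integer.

#0=k has no predecessor
#1=m has no predecessor
#2=m depends on [1:m]
#3=l has no predecessor
#4=j depends on [2:m]
sources: [0:k, 1:m, 3:l]
N(rest) = Σ N(rest − s) over sources s of rest; N(one piece) = 1:
  size 1 → [0]=1  [3]=1  [4]=1
  size 2 → [0,3]=2  [0,4]=2  [2,4]=1  [3,4]=2
  size 3 → [0,2,4]=3  [0,3,4]=6  [1,2,4]=1  [2,3,4]=3
  first=0(k) contributes 4
  first=1(m) contributes 12
  first=3(l) contributes 4
|[w]| = 20

20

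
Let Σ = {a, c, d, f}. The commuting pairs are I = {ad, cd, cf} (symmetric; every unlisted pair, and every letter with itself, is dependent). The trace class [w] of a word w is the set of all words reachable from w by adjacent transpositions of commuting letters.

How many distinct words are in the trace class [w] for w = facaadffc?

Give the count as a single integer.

0(f) covers ∅
1(a) covers 0:f
2(c) covers 1:a
3(a) covers 2:c
4(a) covers 3:a
5(d) covers 0:f
6(f) covers 4:a, 5:d
7(f) covers 6:f
8(c) covers 4:a
floor of heap: 0:f
completions by unplaced set U, small U first (add the entries for U minus each lowest piece of U):
  |U|=1: {7}:1  {8}:1
  |U|=2: {6,7}:1  {7,8}:2
  |U|=3: {5,6,7}:1  {6,7,8}:3
  |U|=4: {4,6,7,8}:3  {5,6,7,8}:4
  |U|=5: {3,4,6,7,8}:3  {4,5,6,7,8}:7
  |U|=6: {2,3,4,6,7,8}:3  {3,4,5,6,7,8}:10
  |U|=7: {1,2,3,4,6,7,8}:3  {2,3,4,5,6,7,8}:13
  start at 0(f): 16

16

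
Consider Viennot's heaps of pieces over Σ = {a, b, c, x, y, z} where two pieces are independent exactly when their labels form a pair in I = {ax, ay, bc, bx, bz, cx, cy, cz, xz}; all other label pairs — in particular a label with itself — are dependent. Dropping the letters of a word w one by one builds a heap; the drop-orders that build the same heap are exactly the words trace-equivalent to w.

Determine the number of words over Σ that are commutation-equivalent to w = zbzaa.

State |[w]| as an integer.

3

#0=z has no predecessor
#1=b has no predecessor
#2=z depends on [0:z]
#3=a depends on [1:b, 2:z]
#4=a depends on [3:a]
sources: [0:z, 1:b]
N(rest) = Σ N(rest − s) over sources s of rest; N(one piece) = 1:
  size 1 → [4]=1
  size 2 → [3,4]=1
  size 3 → [1,3,4]=1  [2,3,4]=1
  first=0(z) contributes 2
  first=1(b) contributes 1
|[w]| = 3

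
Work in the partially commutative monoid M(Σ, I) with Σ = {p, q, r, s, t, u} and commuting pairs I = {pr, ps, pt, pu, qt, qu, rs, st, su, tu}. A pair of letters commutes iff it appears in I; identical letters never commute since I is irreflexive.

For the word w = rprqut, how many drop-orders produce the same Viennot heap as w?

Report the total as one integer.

0(r) covers ∅
1(p) covers ∅
2(r) covers 0:r
3(q) covers 1:p, 2:r
4(u) covers 2:r
5(t) covers 2:r
floor of heap: 0:r, 1:p
completions by unplaced set U, small U first (add the entries for U minus each lowest piece of U):
  |U|=1: {3}:1  {4}:1  {5}:1
  |U|=2: {1,3}:1  {3,4}:2  {3,5}:2  {4,5}:2
  |U|=3: {1,3,4}:3  {1,3,5}:3  {3,4,5}:6
  |U|=4: {1,3,4,5}:12  {2,3,4,5}:6
  start at 0(r): 18
  start at 1(p): 6
sum over floor = 24

24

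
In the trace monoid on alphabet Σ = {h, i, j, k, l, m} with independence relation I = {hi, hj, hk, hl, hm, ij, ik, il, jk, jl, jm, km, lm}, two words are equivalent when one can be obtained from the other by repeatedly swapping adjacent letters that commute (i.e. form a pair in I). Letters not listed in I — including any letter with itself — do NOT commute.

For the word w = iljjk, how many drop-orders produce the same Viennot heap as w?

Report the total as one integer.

30

drop 0:i onto floor
drop 1:l onto floor
drop 2:j onto floor
drop 3:j onto {2:j}
drop 4:k onto {1:l}
ground layer = {0:i, 1:l, 2:j}
drop-orders for the pieces not yet dropped (sum over which currently-grounded one goes next):
  1 to go: {0} 1  {3} 1  {4} 1
  2 to go: {0,3} 2  {0,4} 2  {1,4} 1  {2,3} 1  {3,4} 2
  3 to go: {0,1,4} 3  {0,2,3} 3  {0,3,4} 6  {1,3,4} 3  {2,3,4} 3
  if 0:i drops first: 6 orders
  if 1:l drops first: 12 orders
  if 2:j drops first: 12 orders
heap linearizations: 30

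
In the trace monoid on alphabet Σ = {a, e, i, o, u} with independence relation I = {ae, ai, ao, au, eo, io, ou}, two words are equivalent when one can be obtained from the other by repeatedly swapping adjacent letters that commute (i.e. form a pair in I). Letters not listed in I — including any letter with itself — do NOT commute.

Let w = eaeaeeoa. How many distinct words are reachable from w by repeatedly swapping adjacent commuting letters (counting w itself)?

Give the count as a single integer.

piece 0:e — minimal
piece 1:a — minimal
piece 2:e rests on {0:e}
piece 3:a rests on {1:a}
piece 4:e rests on {2:e}
piece 5:e rests on {4:e}
piece 6:o — minimal
piece 7:a rests on {3:a}
minimal pieces: {0:e, 1:a, 6:o}
ways to finish when only these pieces remain (= sum over removing one remaining piece with nothing left below it):
  1 left: {5}→1  {6}→1  {7}→1
  2 left: {3,7}→1  {4,5}→1  {5,6}→2  {5,7}→2  {6,7}→2
  3 left: {1,3,7}→1  {2,4,5}→1  {3,5,7}→3  {3,6,7}→3  {4,5,6}→3  {4,5,7}→3  {5,6,7}→6
  4 left: {0,2,4,5}→1  {1,3,5,7}→4  {1,3,6,7}→4  {2,4,5,6}→4  {2,4,5,7}→4  {3,4,5,7}→6  {3,5,6,7}→12  {4,5,6,7}→12
  5 left: {0,2,4,5,6}→5  {0,2,4,5,7}→5  {1,3,4,5,7}→10  {1,3,5,6,7}→20  {2,3,4,5,7}→10  {2,4,5,6,7}→20  {3,4,5,6,7}→30
  6 left: {0,2,3,4,5,7}→15  {0,2,4,5,6,7}→30  {1,2,3,4,5,7}→20  {1,3,4,5,6,7}→60  {2,3,4,5,6,7}→60
  placing 0:e first → 140 extensions
  placing 1:a first → 105 extensions
  placing 6:o first → 35 extensions
total linear extensions = 280

280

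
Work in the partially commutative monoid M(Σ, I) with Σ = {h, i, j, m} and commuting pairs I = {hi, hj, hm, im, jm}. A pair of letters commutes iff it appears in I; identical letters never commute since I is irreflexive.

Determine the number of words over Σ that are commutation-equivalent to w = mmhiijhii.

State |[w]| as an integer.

756

#0=m has no predecessor
#1=m depends on [0:m]
#2=h has no predecessor
#3=i has no predecessor
#4=i depends on [3:i]
#5=j depends on [4:i]
#6=h depends on [2:h]
#7=i depends on [5:j]
#8=i depends on [7:i]
sources: [0:m, 2:h, 3:i]
N(rest) = Σ N(rest − s) over sources s of rest; N(one piece) = 1:
  size 1 → [1]=1  [6]=1  [8]=1
  size 2 → [0,1]=1  [1,6]=2  [1,8]=2  [2,6]=1  [6,8]=2  [7,8]=1
  size 3 → [0,1,6]=3  [0,1,8]=3  [1,2,6]=3  [1,6,8]=6  [1,7,8]=3  [2,6,8]=3  [5,7,8]=1  [6,7,8]=3
  size 4 → [0,1,2,6]=6  [0,1,6,8]=12  [0,1,7,8]=6  [1,2,6,8]=12  [1,5,7,8]=4  [1,6,7,8]=12  [2,6,7,8]=6  [4,5,7,8]=1  [5,6,7,8]=4
  size 5 → [0,1,2,6,8]=30  [0,1,5,7,8]=10  [0,1,6,7,8]=30  [1,2,6,7,8]=30  [1,4,5,7,8]=5  [1,5,6,7,8]=20  [2,5,6,7,8]=10  [3,4,5,7,8]=1  [4,5,6,7,8]=5
  size 6 → [0,1,2,6,7,8]=90  [0,1,4,5,7,8]=15  [0,1,5,6,7,8]=60  [1,2,5,6,7,8]=60  [1,3,4,5,7,8]=6  [1,4,5,6,7,8]=30  [2,4,5,6,7,8]=15  [3,4,5,6,7,8]=6
  size 7 → [0,1,2,5,6,7,8]=210  [0,1,3,4,5,7,8]=21  [0,1,4,5,6,7,8]=105  [1,2,4,5,6,7,8]=105  [1,3,4,5,6,7,8]=42  [2,3,4,5,6,7,8]=21
  first=0(m) contributes 168
  first=2(h) contributes 168
  first=3(i) contributes 420
|[w]| = 756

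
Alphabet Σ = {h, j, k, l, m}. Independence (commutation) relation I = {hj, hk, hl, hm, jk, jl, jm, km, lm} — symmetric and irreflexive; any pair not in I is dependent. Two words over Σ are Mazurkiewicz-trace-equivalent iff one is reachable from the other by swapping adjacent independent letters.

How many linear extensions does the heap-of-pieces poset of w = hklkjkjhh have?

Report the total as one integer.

1260

drop 0:h onto floor
drop 1:k onto floor
drop 2:l onto {1:k}
drop 3:k onto {2:l}
drop 4:j onto floor
drop 5:k onto {3:k}
drop 6:j onto {4:j}
drop 7:h onto {0:h}
drop 8:h onto {7:h}
ground layer = {0:h, 1:k, 4:j}
drop-orders for the pieces not yet dropped (sum over which currently-grounded one goes next):
  1 to go: {5} 1  {6} 1  {8} 1
  2 to go: {3,5} 1  {4,6} 1  {5,6} 2  {5,8} 2  {6,8} 2  {7,8} 1
  3 to go: {0,7,8} 1  {2,3,5} 1  {3,5,6} 3  {3,5,8} 3  {4,5,6} 3  {4,6,8} 3  {5,6,8} 6  {5,7,8} 3  {6,7,8} 3
  4 to go: {0,5,7,8} 4  {0,6,7,8} 4  {1,2,3,5} 1  {2,3,5,6} 4  {2,3,5,8} 4  {3,4,5,6} 6  {3,5,6,8} 12  {3,5,7,8} 6  {4,5,6,8} 12  {4,6,7,8} 6  {5,6,7,8} 12
  5 to go: {0,3,5,7,8} 10  {0,4,6,7,8} 10  {0,5,6,7,8} 20  {1,2,3,5,6} 5  {1,2,3,5,8} 5  {2,3,4,5,6} 10  {2,3,5,6,8} 20  {2,3,5,7,8} 10  {3,4,5,6,8} 30  {3,5,6,7,8} 30  {4,5,6,7,8} 30
  6 to go: {0,2,3,5,7,8} 20  {0,3,5,6,7,8} 60  {0,4,5,6,7,8} 60  {1,2,3,4,5,6} 15  {1,2,3,5,6,8} 30  {1,2,3,5,7,8} 15  {2,3,4,5,6,8} 60  {2,3,5,6,7,8} 60  {3,4,5,6,7,8} 90
  7 to go: {0,1,2,3,5,7,8} 35  {0,2,3,5,6,7,8} 140  {0,3,4,5,6,7,8} 210  {1,2,3,4,5,6,8} 105  {1,2,3,5,6,7,8} 105  {2,3,4,5,6,7,8} 210
  if 0:h drops first: 420 orders
  if 1:k drops first: 560 orders
  if 4:j drops first: 280 orders
heap linearizations: 1260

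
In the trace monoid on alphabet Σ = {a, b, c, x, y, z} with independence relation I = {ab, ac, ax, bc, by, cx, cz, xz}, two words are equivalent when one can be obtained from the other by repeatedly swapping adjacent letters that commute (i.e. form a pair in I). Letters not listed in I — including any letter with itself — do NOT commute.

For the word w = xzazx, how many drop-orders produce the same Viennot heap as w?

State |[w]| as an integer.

10

piece 0:x — minimal
piece 1:z — minimal
piece 2:a rests on {1:z}
piece 3:z rests on {2:a}
piece 4:x rests on {0:x}
minimal pieces: {0:x, 1:z}
ways to finish when only these pieces remain (= sum over removing one remaining piece with nothing left below it):
  1 left: {3}→1  {4}→1
  2 left: {0,4}→1  {2,3}→1  {3,4}→2
  3 left: {0,3,4}→3  {1,2,3}→1  {2,3,4}→3
  placing 0:x first → 4 extensions
  placing 1:z first → 6 extensions
total linear extensions = 10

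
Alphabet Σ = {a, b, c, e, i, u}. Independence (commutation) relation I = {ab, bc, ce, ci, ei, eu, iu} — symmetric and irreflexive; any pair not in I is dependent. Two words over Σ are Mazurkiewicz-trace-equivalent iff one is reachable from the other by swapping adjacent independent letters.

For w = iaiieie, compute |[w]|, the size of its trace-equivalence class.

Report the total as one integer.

#0=i has no predecessor
#1=a depends on [0:i]
#2=i depends on [1:a]
#3=i depends on [2:i]
#4=e depends on [1:a]
#5=i depends on [3:i]
#6=e depends on [4:e]
sources: [0:i]
N(rest) = Σ N(rest − s) over sources s of rest; N(one piece) = 1:
  size 1 → [5]=1  [6]=1
  size 2 → [3,5]=1  [4,6]=1  [5,6]=2
  size 3 → [2,3,5]=1  [3,5,6]=3  [4,5,6]=3
  size 4 → [2,3,5,6]=4  [3,4,5,6]=6
  size 5 → [2,3,4,5,6]=10
  first=0(i) contributes 10

10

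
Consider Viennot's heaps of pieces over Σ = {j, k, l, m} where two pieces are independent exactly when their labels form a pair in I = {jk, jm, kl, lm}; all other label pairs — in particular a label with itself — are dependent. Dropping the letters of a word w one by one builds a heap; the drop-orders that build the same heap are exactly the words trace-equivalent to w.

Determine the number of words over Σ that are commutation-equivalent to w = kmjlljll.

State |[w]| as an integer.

28

0(k) covers ∅
1(m) covers 0:k
2(j) covers ∅
3(l) covers 2:j
4(l) covers 3:l
5(j) covers 4:l
6(l) covers 5:j
7(l) covers 6:l
floor of heap: 0:k, 2:j
completions by unplaced set U, small U first (add the entries for U minus each lowest piece of U):
  |U|=1: {1}:1  {7}:1
  |U|=2: {0,1}:1  {1,7}:2  {6,7}:1
  |U|=3: {0,1,7}:3  {1,6,7}:3  {5,6,7}:1
  |U|=4: {0,1,6,7}:6  {1,5,6,7}:4  {4,5,6,7}:1
  |U|=5: {0,1,5,6,7}:10  {1,4,5,6,7}:5  {3,4,5,6,7}:1
  |U|=6: {0,1,4,5,6,7}:15  {1,3,4,5,6,7}:6  {2,3,4,5,6,7}:1
  start at 0(k): 7
  start at 2(j): 21
sum over floor = 28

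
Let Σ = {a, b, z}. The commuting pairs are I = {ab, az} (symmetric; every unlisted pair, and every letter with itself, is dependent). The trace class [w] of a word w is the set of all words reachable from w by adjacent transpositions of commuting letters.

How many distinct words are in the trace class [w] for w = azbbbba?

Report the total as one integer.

piece 0:a — minimal
piece 1:z — minimal
piece 2:b rests on {1:z}
piece 3:b rests on {2:b}
piece 4:b rests on {3:b}
piece 5:b rests on {4:b}
piece 6:a rests on {0:a}
minimal pieces: {0:a, 1:z}
ways to finish when only these pieces remain (= sum over removing one remaining piece with nothing left below it):
  1 left: {5}→1  {6}→1
  2 left: {0,6}→1  {4,5}→1  {5,6}→2
  3 left: {0,5,6}→3  {3,4,5}→1  {4,5,6}→3
  4 left: {0,4,5,6}→6  {2,3,4,5}→1  {3,4,5,6}→4
  5 left: {0,3,4,5,6}→10  {1,2,3,4,5}→1  {2,3,4,5,6}→5
  placing 0:a first → 6 extensions
  placing 1:z first → 15 extensions
total linear extensions = 21

21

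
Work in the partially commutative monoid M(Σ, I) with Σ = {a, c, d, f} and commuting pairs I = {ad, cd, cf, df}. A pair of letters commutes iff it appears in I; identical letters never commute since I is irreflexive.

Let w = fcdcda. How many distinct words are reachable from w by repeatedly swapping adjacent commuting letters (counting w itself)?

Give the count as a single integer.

0(f) covers ∅
1(c) covers ∅
2(d) covers ∅
3(c) covers 1:c
4(d) covers 2:d
5(a) covers 0:f, 3:c
floor of heap: 0:f, 1:c, 2:d
completions by unplaced set U, small U first (add the entries for U minus each lowest piece of U):
  |U|=1: {4}:1  {5}:1
  |U|=2: {0,5}:1  {2,4}:1  {3,5}:1  {4,5}:2
  |U|=3: {0,3,5}:2  {0,4,5}:3  {1,3,5}:1  {2,4,5}:3  {3,4,5}:3
  |U|=4: {0,1,3,5}:3  {0,2,4,5}:6  {0,3,4,5}:8  {1,3,4,5}:4  {2,3,4,5}:6
  start at 0(f): 10
  start at 1(c): 20
  start at 2(d): 15
sum over floor = 45

45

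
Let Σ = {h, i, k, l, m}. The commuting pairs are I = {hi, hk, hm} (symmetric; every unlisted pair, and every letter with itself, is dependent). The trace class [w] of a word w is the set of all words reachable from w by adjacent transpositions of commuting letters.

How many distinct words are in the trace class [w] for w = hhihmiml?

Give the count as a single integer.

#0=h has no predecessor
#1=h depends on [0:h]
#2=i has no predecessor
#3=h depends on [1:h]
#4=m depends on [2:i]
#5=i depends on [4:m]
#6=m depends on [5:i]
#7=l depends on [3:h, 6:m]
sources: [0:h, 2:i]
N(rest) = Σ N(rest − s) over sources s of rest; N(one piece) = 1:
  size 1 → [7]=1
  size 2 → [3,7]=1  [6,7]=1
  size 3 → [1,3,7]=1  [3,6,7]=2  [5,6,7]=1
  size 4 → [0,1,3,7]=1  [1,3,6,7]=3  [3,5,6,7]=3  [4,5,6,7]=1
  size 5 → [0,1,3,6,7]=4  [1,3,5,6,7]=6  [2,4,5,6,7]=1  [3,4,5,6,7]=4
  size 6 → [0,1,3,5,6,7]=10  [1,3,4,5,6,7]=10  [2,3,4,5,6,7]=5
  first=0(h) contributes 15
  first=2(i) contributes 20
|[w]| = 35

35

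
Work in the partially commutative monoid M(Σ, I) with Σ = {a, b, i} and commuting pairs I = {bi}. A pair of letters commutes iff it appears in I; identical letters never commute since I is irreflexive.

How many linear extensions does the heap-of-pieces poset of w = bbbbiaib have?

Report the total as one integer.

10

0(b) covers ∅
1(b) covers 0:b
2(b) covers 1:b
3(b) covers 2:b
4(i) covers ∅
5(a) covers 3:b, 4:i
6(i) covers 5:a
7(b) covers 5:a
floor of heap: 0:b, 4:i
completions by unplaced set U, small U first (add the entries for U minus each lowest piece of U):
  |U|=1: {6}:1  {7}:1
  |U|=2: {6,7}:2
  |U|=3: {5,6,7}:2
  |U|=4: {3,5,6,7}:2  {4,5,6,7}:2
  |U|=5: {2,3,5,6,7}:2  {3,4,5,6,7}:4
  |U|=6: {1,2,3,5,6,7}:2  {2,3,4,5,6,7}:6
  start at 0(b): 8
  start at 4(i): 2
sum over floor = 10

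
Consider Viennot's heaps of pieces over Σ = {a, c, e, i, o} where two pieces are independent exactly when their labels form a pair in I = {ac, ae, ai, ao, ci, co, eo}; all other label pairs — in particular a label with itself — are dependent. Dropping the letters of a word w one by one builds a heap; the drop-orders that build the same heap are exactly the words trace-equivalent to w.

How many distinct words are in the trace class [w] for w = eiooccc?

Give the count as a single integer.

drop 0:e onto floor
drop 1:i onto {0:e}
drop 2:o onto {1:i}
drop 3:o onto {2:o}
drop 4:c onto {0:e}
drop 5:c onto {4:c}
drop 6:c onto {5:c}
ground layer = {0:e}
drop-orders for the pieces not yet dropped (sum over which currently-grounded one goes next):
  1 to go: {3} 1  {6} 1
  2 to go: {2,3} 1  {3,6} 2  {5,6} 1
  3 to go: {1,2,3} 1  {2,3,6} 3  {3,5,6} 3  {4,5,6} 1
  4 to go: {1,2,3,6} 4  {2,3,5,6} 6  {3,4,5,6} 4
  5 to go: {1,2,3,5,6} 10  {2,3,4,5,6} 10
  if 0:e drops first: 20 orders

20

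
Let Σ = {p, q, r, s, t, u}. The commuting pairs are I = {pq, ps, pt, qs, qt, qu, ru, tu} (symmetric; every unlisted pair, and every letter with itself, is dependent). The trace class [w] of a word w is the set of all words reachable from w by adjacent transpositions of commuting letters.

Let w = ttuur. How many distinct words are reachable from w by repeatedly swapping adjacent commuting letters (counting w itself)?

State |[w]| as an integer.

10

#0=t has no predecessor
#1=t depends on [0:t]
#2=u has no predecessor
#3=u depends on [2:u]
#4=r depends on [1:t]
sources: [0:t, 2:u]
N(rest) = Σ N(rest − s) over sources s of rest; N(one piece) = 1:
  size 1 → [3]=1  [4]=1
  size 2 → [1,4]=1  [2,3]=1  [3,4]=2
  size 3 → [0,1,4]=1  [1,3,4]=3  [2,3,4]=3
  first=0(t) contributes 6
  first=2(u) contributes 4
|[w]| = 10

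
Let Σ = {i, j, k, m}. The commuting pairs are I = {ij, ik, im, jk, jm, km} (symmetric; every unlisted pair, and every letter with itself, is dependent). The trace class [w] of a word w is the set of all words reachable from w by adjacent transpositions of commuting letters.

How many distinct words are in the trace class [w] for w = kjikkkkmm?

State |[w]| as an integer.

drop 0:k onto floor
drop 1:j onto floor
drop 2:i onto floor
drop 3:k onto {0:k}
drop 4:k onto {3:k}
drop 5:k onto {4:k}
drop 6:k onto {5:k}
drop 7:m onto floor
drop 8:m onto {7:m}
ground layer = {0:k, 1:j, 2:i, 7:m}
drop-orders for the pieces not yet dropped (sum over which currently-grounded one goes next):
  1 to go: {1} 1  {2} 1  {6} 1  {8} 1
  2 to go: {1,2} 2  {1,6} 2  {1,8} 2  {2,6} 2  {2,8} 2  {5,6} 1  {6,8} 2  {7,8} 1
  3 to go: {1,2,6} 6  {1,2,8} 6  {1,5,6} 3  {1,6,8} 6  {1,7,8} 3  {2,5,6} 3  {2,6,8} 6  {2,7,8} 3  {4,5,6} 1  {5,6,8} 3  {6,7,8} 3
  4 to go: {1,2,5,6} 12  {1,2,6,8} 24  {1,2,7,8} 12  {1,4,5,6} 4  {1,5,6,8} 12  {1,6,7,8} 12  {2,4,5,6} 4  {2,5,6,8} 12  {2,6,7,8} 12  {3,4,5,6} 1  {4,5,6,8} 4  {5,6,7,8} 6
  5 to go: {0,3,4,5,6} 1  {1,2,4,5,6} 20  {1,2,5,6,8} 60  {1,2,6,7,8} 60  {1,3,4,5,6} 5  {1,4,5,6,8} 20  {1,5,6,7,8} 30  {2,3,4,5,6} 5  {2,4,5,6,8} 20  {2,5,6,7,8} 30  {3,4,5,6,8} 5  {4,5,6,7,8} 10
  6 to go: {0,1,3,4,5,6} 6  {0,2,3,4,5,6} 6  {0,3,4,5,6,8} 6  {1,2,3,4,5,6} 30  {1,2,4,5,6,8} 120  {1,2,5,6,7,8} 180  {1,3,4,5,6,8} 30  {1,4,5,6,7,8} 60  {2,3,4,5,6,8} 30  {2,4,5,6,7,8} 60  {3,4,5,6,7,8} 15
  7 to go: {0,1,2,3,4,5,6} 42  {0,1,3,4,5,6,8} 42  {0,2,3,4,5,6,8} 42  {0,3,4,5,6,7,8} 21  {1,2,3,4,5,6,8} 210  {1,2,4,5,6,7,8} 420  {1,3,4,5,6,7,8} 105  {2,3,4,5,6,7,8} 105
  if 0:k drops first: 840 orders
  if 1:j drops first: 168 orders
  if 2:i drops first: 168 orders
  if 7:m drops first: 336 orders
heap linearizations: 1512

1512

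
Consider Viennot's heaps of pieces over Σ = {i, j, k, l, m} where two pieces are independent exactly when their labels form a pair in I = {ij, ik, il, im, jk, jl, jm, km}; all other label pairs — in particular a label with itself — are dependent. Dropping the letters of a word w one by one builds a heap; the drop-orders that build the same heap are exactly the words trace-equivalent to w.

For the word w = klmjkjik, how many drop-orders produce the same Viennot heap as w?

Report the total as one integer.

drop 0:k onto floor
drop 1:l onto {0:k}
drop 2:m onto {1:l}
drop 3:j onto floor
drop 4:k onto {1:l}
drop 5:j onto {3:j}
drop 6:i onto floor
drop 7:k onto {4:k}
ground layer = {0:k, 3:j, 6:i}
drop-orders for the pieces not yet dropped (sum over which currently-grounded one goes next):
  1 to go: {2} 1  {5} 1  {6} 1  {7} 1
  2 to go: {2,5} 2  {2,6} 2  {2,7} 2  {3,5} 1  {4,7} 1  {5,6} 2  {5,7} 2  {6,7} 2
  3 to go: {2,3,5} 3  {2,4,7} 3  {2,5,6} 6  {2,5,7} 6  {2,6,7} 6  {3,5,6} 3  {3,5,7} 3  {4,5,7} 3  {4,6,7} 3  {5,6,7} 6
  4 to go: {1,2,4,7} 3  {2,3,5,6} 12  {2,3,5,7} 12  {2,4,5,7} 12  {2,4,6,7} 12  {2,5,6,7} 24  {3,4,5,7} 6  {3,5,6,7} 12  {4,5,6,7} 12
  5 to go: {0,1,2,4,7} 3  {1,2,4,5,7} 15  {1,2,4,6,7} 15  {2,3,4,5,7} 30  {2,3,5,6,7} 60  {2,4,5,6,7} 60  {3,4,5,6,7} 30
  6 to go: {0,1,2,4,5,7} 18  {0,1,2,4,6,7} 18  {1,2,3,4,5,7} 45  {1,2,4,5,6,7} 90  {2,3,4,5,6,7} 180
  if 0:k drops first: 315 orders
  if 3:j drops first: 126 orders
  if 6:i drops first: 63 orders
heap linearizations: 504

504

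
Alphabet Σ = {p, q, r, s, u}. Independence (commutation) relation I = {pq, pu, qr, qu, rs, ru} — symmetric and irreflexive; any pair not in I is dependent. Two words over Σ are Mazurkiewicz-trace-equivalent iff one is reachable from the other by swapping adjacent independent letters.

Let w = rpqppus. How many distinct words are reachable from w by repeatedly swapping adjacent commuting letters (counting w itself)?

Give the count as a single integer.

drop 0:r onto floor
drop 1:p onto {0:r}
drop 2:q onto floor
drop 3:p onto {1:p}
drop 4:p onto {3:p}
drop 5:u onto floor
drop 6:s onto {2:q, 4:p, 5:u}
ground layer = {0:r, 2:q, 5:u}
drop-orders for the pieces not yet dropped (sum over which currently-grounded one goes next):
  1 to go: {6} 1
  2 to go: {2,6} 1  {4,6} 1  {5,6} 1
  3 to go: {2,4,6} 2  {2,5,6} 2  {3,4,6} 1  {4,5,6} 2
  4 to go: {1,3,4,6} 1  {2,3,4,6} 3  {2,4,5,6} 6  {3,4,5,6} 3
  5 to go: {0,1,3,4,6} 1  {1,2,3,4,6} 4  {1,3,4,5,6} 4  {2,3,4,5,6} 12
  if 0:r drops first: 20 orders
  if 2:q drops first: 5 orders
  if 5:u drops first: 5 orders
heap linearizations: 30

30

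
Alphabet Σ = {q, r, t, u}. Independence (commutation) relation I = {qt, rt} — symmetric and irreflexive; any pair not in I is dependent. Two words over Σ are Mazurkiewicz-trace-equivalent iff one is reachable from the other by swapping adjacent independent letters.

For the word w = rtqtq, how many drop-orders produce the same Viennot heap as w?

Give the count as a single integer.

10

#0=r has no predecessor
#1=t has no predecessor
#2=q depends on [0:r]
#3=t depends on [1:t]
#4=q depends on [2:q]
sources: [0:r, 1:t]
N(rest) = Σ N(rest − s) over sources s of rest; N(one piece) = 1:
  size 1 → [3]=1  [4]=1
  size 2 → [1,3]=1  [2,4]=1  [3,4]=2
  size 3 → [0,2,4]=1  [1,3,4]=3  [2,3,4]=3
  first=0(r) contributes 6
  first=1(t) contributes 4
|[w]| = 10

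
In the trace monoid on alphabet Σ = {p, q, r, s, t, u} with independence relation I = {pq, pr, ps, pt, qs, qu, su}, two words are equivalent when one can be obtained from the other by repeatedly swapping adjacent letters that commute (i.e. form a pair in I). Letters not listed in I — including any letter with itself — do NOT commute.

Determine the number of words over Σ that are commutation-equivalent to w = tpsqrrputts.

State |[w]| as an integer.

42

0(t) covers ∅
1(p) covers ∅
2(s) covers 0:t
3(q) covers 0:t
4(r) covers 2:s, 3:q
5(r) covers 4:r
6(p) covers 1:p
7(u) covers 5:r, 6:p
8(t) covers 7:u
9(t) covers 8:t
10(s) covers 9:t
floor of heap: 0:t, 1:p
completions by unplaced set U, small U first (add the entries for U minus each lowest piece of U):
  |U|=1: {10}:1
  |U|=2: {9,10}:1
  |U|=3: {8,9,10}:1
  |U|=4: {7,8,9,10}:1
  |U|=5: {5,7,8,9,10}:1  {6,7,8,9,10}:1
  |U|=6: {1,6,7,8,9,10}:1  {4,5,7,8,9,10}:1  {5,6,7,8,9,10}:2
  |U|=7: {1,5,6,7,8,9,10}:3  {2,4,5,7,8,9,10}:1  {3,4,5,7,8,9,10}:1  {4,5,6,7,8,9,10}:3
  |U|=8: {1,4,5,6,7,8,9,10}:6  {2,3,4,5,7,8,9,10}:2  {2,4,5,6,7,8,9,10}:4  {3,4,5,6,7,8,9,10}:4
  |U|=9: {0,2,3,4,5,7,8,9,10}:2  {1,2,4,5,6,7,8,9,10}:10  {1,3,4,5,6,7,8,9,10}:10  {2,3,4,5,6,7,8,9,10}:10
  start at 0(t): 30
  start at 1(p): 12
sum over floor = 42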